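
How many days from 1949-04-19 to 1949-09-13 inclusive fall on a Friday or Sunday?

42

1949-04-19 is a Tuesday.
The range spans 148 days (inclusive of both endpoints).
148 = 7 × 21 + 1, so there are 21 full weeks plus 1 extra day.
Each full week contributes 2 days from the set (Fri, Sun): 21 × 2 = 42.
The 1 extra day is Tue — none qualify.
Total: 42 + 0 = 42.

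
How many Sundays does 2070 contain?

Jan 1, 2070 is a Wednesday.
The range spans 365 days (inclusive of both endpoints).
365 = 7 × 52 + 1, so there are 52 full weeks plus 1 extra day.
Each full week contributes one Sunday: 52 so far.
The 1 extra day is Wed — none qualify.
Total: 52 + 0 = 52.

52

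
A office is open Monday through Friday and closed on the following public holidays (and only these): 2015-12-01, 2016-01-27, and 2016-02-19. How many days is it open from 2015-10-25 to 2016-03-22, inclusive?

2015-10-25 is a Sunday.
The range spans 150 days (inclusive of both endpoints).
150 = 7 × 21 + 3, so there are 21 full weeks plus 3 extra days.
Each full week contributes 5 weekdays (Mon–Fri): 21 × 5 = 105.
The 3 extra days are Sunday, Monday, Tuesday — 2 of them qualify.
Total: 105 + 2 = 107.
Holidays: 2015-12-01 (Tue); 2016-01-27 (Wed); 2016-02-19 (Fri).
All 3 holidays fall on weekdays, so subtract 3.
Business days: 107 − 3 = 104.

104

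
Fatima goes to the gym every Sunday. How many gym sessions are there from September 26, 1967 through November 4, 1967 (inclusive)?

September 26, 1967 is a Tuesday.
From September 26, 1967 to November 4, 1967 is 40 days inclusive.
40 = 7 × 5 + 5, so there are 5 full weeks plus 5 extra days.
Each full week contributes one Sunday: 5 so far.
The 5 extra days are Tuesday, Wednesday, Thursday, Friday, Saturday — none qualify.
Total: 5 + 0 = 5.

5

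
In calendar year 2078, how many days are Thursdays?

52

Jan 1, 2078 is a Saturday.
That's 365 days from start to end, counting both.
365 = 7 × 52 + 1, so there are 52 full weeks plus 1 extra day.
Each full week contributes one Thursday: 52 so far.
The 1 extra day is Saturday — none qualify.
Total: 52 + 0 = 52.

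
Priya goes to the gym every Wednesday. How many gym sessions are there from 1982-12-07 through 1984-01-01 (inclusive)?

56 Wednesdays

1982-12-07 is a Tuesday.
The range spans 391 days (inclusive of both endpoints).
391 = 7 × 55 + 6, so there are 55 full weeks plus 6 extra days.
Each full week contributes one Wednesday: 55 so far.
The 6 extra days are Tuesday, Wednesday, Thursday, Friday, Saturday, Sunday — 1 of them qualifies.
Total: 55 + 1 = 56.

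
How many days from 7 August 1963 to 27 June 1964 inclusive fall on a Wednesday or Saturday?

94

7 August 1963 is a Wednesday.
The range spans 326 days (inclusive of both endpoints).
326 = 7 × 46 + 4, so there are 46 full weeks plus 4 extra days.
Each full week contributes 2 days from the set (Wed, Sat): 46 × 2 = 92.
The 4 extra days are Wed, Thu, Fri, Sat — 2 of them qualify.
Total: 92 + 2 = 94.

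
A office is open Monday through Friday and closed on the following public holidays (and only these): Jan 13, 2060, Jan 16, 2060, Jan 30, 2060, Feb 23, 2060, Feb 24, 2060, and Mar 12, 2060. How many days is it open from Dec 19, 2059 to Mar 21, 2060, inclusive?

Dec 19, 2059 is a Friday.
The range spans 94 days (inclusive of both endpoints).
94 = 7 × 13 + 3, so there are 13 full weeks plus 3 extra days.
Each full week contributes 5 weekdays (Mon–Fri): 13 × 5 = 65.
The 3 extra days are Friday, Saturday, Sunday — 1 of them qualifies.
Total: 65 + 1 = 66.
Holidays: Jan 13, 2060 (Tue); Jan 16, 2060 (Fri); Jan 30, 2060 (Fri); Feb 23, 2060 (Mon); Feb 24, 2060 (Tue); Mar 12, 2060 (Fri).
All 6 holidays fall on weekdays, so subtract 6.
Business days: 66 − 6 = 60.

60 business days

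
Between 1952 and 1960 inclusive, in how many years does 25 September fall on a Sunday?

2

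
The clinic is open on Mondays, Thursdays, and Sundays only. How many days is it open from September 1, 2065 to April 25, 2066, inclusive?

101

September 1, 2065 is a Tuesday.
From September 1, 2065 to April 25, 2066 is 237 days inclusive.
237 = 7 × 33 + 6, so there are 33 full weeks plus 6 extra days.
Each full week contributes 3 days from the set (Mon, Thu, Sun): 33 × 3 = 99.
The 6 extra days are Tue, Wed, Thu, Fri, Sat, Sun — 2 of them qualify.
Total: 99 + 2 = 101.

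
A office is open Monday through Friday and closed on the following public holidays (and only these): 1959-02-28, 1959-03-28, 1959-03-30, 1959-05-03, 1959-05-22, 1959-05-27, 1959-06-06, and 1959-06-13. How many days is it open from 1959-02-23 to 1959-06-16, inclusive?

79

1959-02-23 is a Monday.
The range spans 114 days (inclusive of both endpoints).
114 = 7 × 16 + 2, so there are 16 full weeks plus 2 extra days.
Each full week contributes 5 weekdays (Mon–Fri): 16 × 5 = 80.
The 2 extra days are Mon, Tue — 2 of them qualify.
Total: 80 + 2 = 82.
Holidays: 1959-02-28 (Sat); 1959-03-28 (Sat); 1959-03-30 (Mon); 1959-05-03 (Sun); 1959-05-22 (Fri); 1959-05-27 (Wed); 1959-06-06 (Sat); 1959-06-13 (Sat).
3 of the 8 holidays fall on weekdays; the rest are weekends and were already excluded.
Business days: 82 − 3 = 79.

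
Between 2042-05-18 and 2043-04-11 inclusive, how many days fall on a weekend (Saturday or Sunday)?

2042-05-18 is a Sunday.
The range spans 329 days (inclusive of both endpoints).
329 = 7 × 47, so the span is exactly 47 full weeks.
Each full week contributes 2 weekend days (Sat, Sun): 47 × 2 = 94.
Total: 94.

94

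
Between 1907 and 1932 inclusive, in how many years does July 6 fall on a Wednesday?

Day of week of July 6 in each year:
1907: Sat, 1908: Mon, 1909: Tue, 1910: Wed ✓, 1911: Thu, 1912: Sat, 1913: Sun, 1914: Mon, 1915: Tue, 1916: Thu, 1917: Fri, 1918: Sat, 1919: Sun, 1920: Tue, 1921: Wed ✓, 1922: Thu, 1923: Fri, 1924: Sun, 1925: Mon, 1926: Tue, 1927: Wed ✓, 1928: Fri, 1929: Sat, 1930: Sun, 1931: Mon, 1932: Wed ✓
Wednesdays: 1910, 1921, 1927, 1932.

4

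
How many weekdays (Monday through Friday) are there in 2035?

261 weekdays

January 1, 2035 is a Monday.
The range spans 365 days (inclusive of both endpoints).
365 = 7 × 52 + 1, so there are 52 full weeks plus 1 extra day.
Each full week contributes 5 weekdays (Mon–Fri): 52 × 5 = 260.
The 1 extra day is Monday — 1 of them qualifies.
Total: 260 + 1 = 261.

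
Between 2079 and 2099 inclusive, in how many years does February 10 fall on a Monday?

3

Day of week of February 10 in each year:
2079: Fri, 2080: Sat, 2081: Mon ✓, 2082: Tue, 2083: Wed, 2084: Thu, 2085: Sat, 2086: Sun, 2087: Mon ✓, 2088: Tue, 2089: Thu, 2090: Fri, 2091: Sat, 2092: Sun, 2093: Tue, 2094: Wed, 2095: Thu, 2096: Fri, 2097: Sun, 2098: Mon ✓, 2099: Tue
Mondays: 2081, 2087, 2098.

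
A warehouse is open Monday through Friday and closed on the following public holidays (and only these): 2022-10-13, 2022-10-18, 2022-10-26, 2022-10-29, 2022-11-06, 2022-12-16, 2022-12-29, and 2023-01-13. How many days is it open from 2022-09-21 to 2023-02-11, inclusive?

97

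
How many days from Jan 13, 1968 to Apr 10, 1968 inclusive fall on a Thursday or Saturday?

25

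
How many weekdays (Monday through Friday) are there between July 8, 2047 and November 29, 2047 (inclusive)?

105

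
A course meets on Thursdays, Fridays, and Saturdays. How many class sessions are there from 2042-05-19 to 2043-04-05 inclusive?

2042-05-19 is a Monday.
That's 322 days from start to end, counting both.
322 = 7 × 46, so the span is exactly 46 full weeks.
Each full week contributes 3 days from the set (Thu, Fri, Sat): 46 × 3 = 138.

138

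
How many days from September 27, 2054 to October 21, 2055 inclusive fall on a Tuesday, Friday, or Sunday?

167

September 27, 2054 is a Sunday.
From September 27, 2054 to October 21, 2055 is 390 days inclusive.
390 = 7 × 55 + 5, so there are 55 full weeks plus 5 extra days.
Each full week contributes 3 days from the set (Tue, Fri, Sun): 55 × 3 = 165.
The 5 extra days are Sun, Mon, Tue, Wed, Thu — 2 of them qualify.
Total: 165 + 2 = 167.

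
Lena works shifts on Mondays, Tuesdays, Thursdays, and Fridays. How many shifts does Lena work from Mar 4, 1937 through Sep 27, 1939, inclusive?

536

Mar 4, 1937 is a Thursday.
From Mar 4, 1937 to Sep 27, 1939 is 938 days inclusive.
938 = 7 × 134, so the span is exactly 134 full weeks.
Each full week contributes 4 days from the set (Mon, Tue, Thu, Fri): 134 × 4 = 536.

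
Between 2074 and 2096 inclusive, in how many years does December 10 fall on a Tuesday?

3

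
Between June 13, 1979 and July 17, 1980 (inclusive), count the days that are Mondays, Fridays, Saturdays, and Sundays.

June 13, 1979 is a Wednesday.
That's 401 days from start to end, counting both.
401 = 7 × 57 + 2, so there are 57 full weeks plus 2 extra days.
Each full week contributes 4 days from the set (Mon, Fri, Sat, Sun): 57 × 4 = 228.
The 2 extra days are Wednesday, Thursday — none qualify.
Total: 228 + 0 = 228.

228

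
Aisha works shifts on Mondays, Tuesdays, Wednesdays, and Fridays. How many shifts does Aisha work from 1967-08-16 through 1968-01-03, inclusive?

1967-08-16 is a Wednesday.
From 1967-08-16 to 1968-01-03 is 141 days inclusive.
141 = 7 × 20 + 1, so there are 20 full weeks plus 1 extra day.
Each full week contributes 4 days from the set (Mon, Tue, Wed, Fri): 20 × 4 = 80.
The 1 extra day is Wed — 1 of them qualifies.
Total: 80 + 1 = 81.

81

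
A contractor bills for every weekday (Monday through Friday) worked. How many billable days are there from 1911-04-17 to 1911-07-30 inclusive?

75 weekdays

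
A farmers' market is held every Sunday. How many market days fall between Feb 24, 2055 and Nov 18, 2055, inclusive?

38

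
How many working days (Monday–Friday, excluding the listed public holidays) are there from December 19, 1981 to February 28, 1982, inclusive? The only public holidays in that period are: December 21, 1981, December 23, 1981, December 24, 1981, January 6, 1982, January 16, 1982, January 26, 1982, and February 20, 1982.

December 19, 1981 is a Saturday.
The range spans 72 days (inclusive of both endpoints).
72 = 7 × 10 + 2, so there are 10 full weeks plus 2 extra days.
Each full week contributes 5 weekdays (Mon–Fri): 10 × 5 = 50.
The 2 extra days are Saturday, Sunday — none qualify.
Total: 50 + 0 = 50.
Holidays: December 21, 1981 (Mon); December 23, 1981 (Wed); December 24, 1981 (Thu); January 6, 1982 (Wed); January 16, 1982 (Sat); January 26, 1982 (Tue); February 20, 1982 (Sat).
5 of the 7 holidays fall on weekdays; the rest are weekends and were already excluded.
Business days: 50 − 5 = 45.

45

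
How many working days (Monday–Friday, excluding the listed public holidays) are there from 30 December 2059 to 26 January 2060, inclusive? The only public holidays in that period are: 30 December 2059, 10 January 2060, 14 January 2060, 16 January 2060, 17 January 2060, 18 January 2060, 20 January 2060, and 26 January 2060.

15

30 December 2059 is a Tuesday.
From 30 December 2059 to 26 January 2060 is 28 days inclusive.
28 = 7 × 4, so the span is exactly 4 full weeks.
Each full week contributes 5 weekdays (Mon–Fri): 4 × 5 = 20.
Holidays: 30 December 2059 (Tue); 10 January 2060 (Sat); 14 January 2060 (Wed); 16 January 2060 (Fri); 17 January 2060 (Sat); 18 January 2060 (Sun); 20 January 2060 (Tue); 26 January 2060 (Mon).
5 of the 8 holidays fall on weekdays; the rest are weekends and were already excluded.
Business days: 20 − 5 = 15.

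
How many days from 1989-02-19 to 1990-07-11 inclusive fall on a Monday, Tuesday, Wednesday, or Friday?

1989-02-19 is a Sunday.
That's 508 days from start to end, counting both.
508 = 7 × 72 + 4, so there are 72 full weeks plus 4 extra days.
Each full week contributes 4 days from the set (Mon, Tue, Wed, Fri): 72 × 4 = 288.
The 4 extra days are Sunday, Monday, Tuesday, Wednesday — 3 of them qualify.
Total: 288 + 3 = 291.

291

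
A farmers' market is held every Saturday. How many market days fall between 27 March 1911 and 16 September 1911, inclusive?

25 Saturdays

27 March 1911 is a Monday.
The range spans 174 days (inclusive of both endpoints).
174 = 7 × 24 + 6, so there are 24 full weeks plus 6 extra days.
Each full week contributes one Saturday: 24 so far.
The 6 extra days are Monday, Tuesday, Wednesday, Thursday, Friday, Saturday — 1 of them qualifies.
Total: 24 + 1 = 25.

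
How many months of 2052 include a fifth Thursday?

A month has five Thursdays exactly when Thursday falls within its first (length − 28) days.
Jan: 31 days, starts Mon → 5 of Mon, Tue, Wed
Feb: 29 days, starts Thu → 5 of Thu ✓
Mar: 31 days, starts Fri → 5 of Fri, Sat, Sun
Apr: 30 days, starts Mon → 5 of Mon, Tue
May: 31 days, starts Wed → 5 of Wed, Thu, Fri ✓
Jun: 30 days, starts Sat → 5 of Sat, Sun
Jul: 31 days, starts Mon → 5 of Mon, Tue, Wed
Aug: 31 days, starts Thu → 5 of Thu, Fri, Sat ✓
Sep: 30 days, starts Sun → 5 of Sun, Mon
Oct: 31 days, starts Tue → 5 of Tue, Wed, Thu ✓
Nov: 30 days, starts Fri → 5 of Fri, Sat
Dec: 31 days, starts Sun → 5 of Sun, Mon, Tue
Months with five Thursdays: Feb, May, Aug, Oct.

4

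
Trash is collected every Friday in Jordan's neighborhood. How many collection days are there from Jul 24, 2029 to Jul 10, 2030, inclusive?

Jul 24, 2029 is a Tuesday.
That's 352 days from start to end, counting both.
352 = 7 × 50 + 2, so there are 50 full weeks plus 2 extra days.
Each full week contributes one Friday: 50 so far.
The 2 extra days are Tue, Wed — none qualify.
Total: 50 + 0 = 50.

50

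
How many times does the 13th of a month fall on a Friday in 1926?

The 13th falls on a Friday when the month's 13th has weekday Fri.
Jan 13 is Wed; Feb 13 is Sat; Mar 13 is Sat; Apr 13 is Tue; May 13 is Thu; Jun 13 is Sun; Jul 13 is Tue; Aug 13 is Fri ✓; Sep 13 is Mon; Oct 13 is Wed; Nov 13 is Sat; Dec 13 is Mon.
Friday the 13ths: Aug.

1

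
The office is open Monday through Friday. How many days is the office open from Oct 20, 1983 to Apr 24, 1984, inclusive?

Oct 20, 1983 is a Thursday.
From Oct 20, 1983 to Apr 24, 1984 is 188 days inclusive.
188 = 7 × 26 + 6, so there are 26 full weeks plus 6 extra days.
Each full week contributes 5 weekdays (Mon–Fri): 26 × 5 = 130.
The 6 extra days are Thursday, Friday, Saturday, Sunday, Monday, Tuesday — 4 of them qualify.
Total: 130 + 4 = 134.

134 weekdays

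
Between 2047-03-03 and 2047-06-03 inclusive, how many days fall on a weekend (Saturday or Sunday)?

2047-03-03 is a Sunday.
From 2047-03-03 to 2047-06-03 is 93 days inclusive.
93 = 7 × 13 + 2, so there are 13 full weeks plus 2 extra days.
Each full week contributes 2 weekend days (Sat, Sun): 13 × 2 = 26.
The 2 extra days are Sunday, Monday — 1 of them qualifies.
Total: 26 + 1 = 27.

27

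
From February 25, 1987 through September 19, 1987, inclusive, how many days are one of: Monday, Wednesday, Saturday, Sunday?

February 25, 1987 is a Wednesday.
From February 25, 1987 to September 19, 1987 is 207 days inclusive.
207 = 7 × 29 + 4, so there are 29 full weeks plus 4 extra days.
Each full week contributes 4 days from the set (Mon, Wed, Sat, Sun): 29 × 4 = 116.
The 4 extra days are Wednesday, Thursday, Friday, Saturday — 2 of them qualify.
Total: 116 + 2 = 118.

118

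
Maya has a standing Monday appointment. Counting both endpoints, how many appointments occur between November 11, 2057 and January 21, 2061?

167

November 11, 2057 is a Sunday.
From November 11, 2057 to January 21, 2061 is 1168 days inclusive.
1168 = 7 × 166 + 6, so there are 166 full weeks plus 6 extra days.
Each full week contributes one Monday: 166 so far.
The 6 extra days are Sunday, Monday, Tuesday, Wednesday, Thursday, Friday — 1 of them qualifies.
Total: 166 + 1 = 167.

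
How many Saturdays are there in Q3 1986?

July 1, 1986 is a Tuesday.
From July 1, 1986 to September 30, 1986 is 92 days inclusive.
92 = 7 × 13 + 1, so there are 13 full weeks plus 1 extra day.
Each full week contributes one Saturday: 13 so far.
The 1 extra day is Tue — none qualify.
Total: 13 + 0 = 13.

13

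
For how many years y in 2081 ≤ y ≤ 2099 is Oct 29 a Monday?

Day of week of October 29 in each year:
2081: Wed, 2082: Thu, 2083: Fri, 2084: Sun, 2085: Mon ✓, 2086: Tue, 2087: Wed, 2088: Fri, 2089: Sat, 2090: Sun, 2091: Mon ✓, 2092: Wed, 2093: Thu, 2094: Fri, 2095: Sat, 2096: Mon ✓, 2097: Tue, 2098: Wed, 2099: Thu
Mondays: 2085, 2091, 2096.

3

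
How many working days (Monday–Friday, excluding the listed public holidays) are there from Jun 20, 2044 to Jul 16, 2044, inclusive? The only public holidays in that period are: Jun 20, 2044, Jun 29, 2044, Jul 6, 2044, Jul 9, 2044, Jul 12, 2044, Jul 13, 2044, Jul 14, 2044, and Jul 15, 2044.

13 working days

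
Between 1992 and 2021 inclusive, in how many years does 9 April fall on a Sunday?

4

Day of week of April 9 in each year:
1992: Thu, 1993: Fri, 1994: Sat, 1995: Sun ✓, 1996: Tue, 1997: Wed, 1998: Thu, 1999: Fri, 2000: Sun ✓, 2001: Mon, 2002: Tue, 2003: Wed, 2004: Fri, 2005: Sat, 2006: Sun ✓, 2007: Mon, 2008: Wed, 2009: Thu, 2010: Fri, 2011: Sat, 2012: Mon, 2013: Tue, 2014: Wed, 2015: Thu, 2016: Sat, 2017: Sun ✓, 2018: Mon, 2019: Tue, 2020: Thu, 2021: Fri
Sundays: 1995, 2000, 2006, 2017.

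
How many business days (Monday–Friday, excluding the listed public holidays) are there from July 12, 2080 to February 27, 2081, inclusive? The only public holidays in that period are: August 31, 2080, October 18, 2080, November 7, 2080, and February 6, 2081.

162

July 12, 2080 is a Friday.
From July 12, 2080 to February 27, 2081 is 231 days inclusive.
231 = 7 × 33, so the span is exactly 33 full weeks.
Each full week contributes 5 weekdays (Mon–Fri): 33 × 5 = 165.
Holidays: August 31, 2080 (Sat); October 18, 2080 (Fri); November 7, 2080 (Thu); February 6, 2081 (Thu).
3 of the 4 holidays fall on weekdays; the rest are weekends and were already excluded.
Business days: 165 − 3 = 162.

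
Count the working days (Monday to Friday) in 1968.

1968-01-01 is a Monday.
That's 366 days from start to end, counting both.
366 = 7 × 52 + 2, so there are 52 full weeks plus 2 extra days.
Each full week contributes 5 weekdays (Mon–Fri): 52 × 5 = 260.
The 2 extra days are Monday, Tuesday — 2 of them qualify.
Total: 260 + 2 = 262.

262 weekdays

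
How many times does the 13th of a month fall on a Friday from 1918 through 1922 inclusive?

Friday-the-13ths by year:
1918: Sep, Dec
1919: Jun
1920: Feb, Aug
1921: May
1922: Jan, Oct

8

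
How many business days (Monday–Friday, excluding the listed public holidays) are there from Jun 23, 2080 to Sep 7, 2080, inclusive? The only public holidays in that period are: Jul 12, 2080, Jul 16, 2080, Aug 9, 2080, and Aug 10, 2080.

Jun 23, 2080 is a Sunday.
From Jun 23, 2080 to Sep 7, 2080 is 77 days inclusive.
77 = 7 × 11, so the span is exactly 11 full weeks.
Each full week contributes 5 weekdays (Mon–Fri): 11 × 5 = 55.
Total: 55.
Holidays: Jul 12, 2080 (Fri); Jul 16, 2080 (Tue); Aug 9, 2080 (Fri); Aug 10, 2080 (Sat).
3 of the 4 holidays fall on weekdays; the rest are weekends and were already excluded.
Business days: 55 − 3 = 52.

52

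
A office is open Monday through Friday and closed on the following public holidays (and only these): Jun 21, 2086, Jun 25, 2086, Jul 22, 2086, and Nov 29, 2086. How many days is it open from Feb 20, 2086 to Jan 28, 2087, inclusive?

241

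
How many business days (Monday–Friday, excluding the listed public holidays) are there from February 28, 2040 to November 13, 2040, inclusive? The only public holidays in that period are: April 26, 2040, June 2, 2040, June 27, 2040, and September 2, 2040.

184 business days

February 28, 2040 is a Tuesday.
From February 28, 2040 to November 13, 2040 is 260 days inclusive.
260 = 7 × 37 + 1, so there are 37 full weeks plus 1 extra day.
Each full week contributes 5 weekdays (Mon–Fri): 37 × 5 = 185.
The 1 extra day is Tuesday — 1 of them qualifies.
Total: 185 + 1 = 186.
Holidays: April 26, 2040 (Thu); June 2, 2040 (Sat); June 27, 2040 (Wed); September 2, 2040 (Sun).
2 of the 4 holidays fall on weekdays; the rest are weekends and were already excluded.
Business days: 186 − 2 = 184.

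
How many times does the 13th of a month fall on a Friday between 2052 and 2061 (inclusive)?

16

Friday-the-13ths by year:
2052: Sep, Dec
2053: Jun
2054: Feb, Mar, Nov
2055: Aug
2056: Oct
2057: Apr, Jul
2058: Sep, Dec
2059: Jun
2060: Feb, Aug
2061: May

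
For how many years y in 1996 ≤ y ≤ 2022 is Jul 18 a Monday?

4

Day of week of July 18 in each year:
1996: Thu, 1997: Fri, 1998: Sat, 1999: Sun, 2000: Tue, 2001: Wed, 2002: Thu, 2003: Fri, 2004: Sun, 2005: Mon ✓, 2006: Tue, 2007: Wed, 2008: Fri, 2009: Sat, 2010: Sun, 2011: Mon ✓, 2012: Wed, 2013: Thu, 2014: Fri, 2015: Sat, 2016: Mon ✓, 2017: Tue, 2018: Wed, 2019: Thu, 2020: Sat, 2021: Sun, 2022: Mon ✓
Mondays: 2005, 2011, 2016, 2022.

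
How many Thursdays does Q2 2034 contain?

13

1 April 2034 is a Saturday.
The range spans 91 days (inclusive of both endpoints).
91 = 7 × 13, so the span is exactly 13 full weeks.
Each full week contributes one Thursday: 13 so far.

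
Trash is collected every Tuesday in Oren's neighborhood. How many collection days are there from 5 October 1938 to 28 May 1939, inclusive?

33 Tuesdays

5 October 1938 is a Wednesday.
From 5 October 1938 to 28 May 1939 is 236 days inclusive.
236 = 7 × 33 + 5, so there are 33 full weeks plus 5 extra days.
Each full week contributes one Tuesday: 33 so far.
The 5 extra days are Wednesday, Thursday, Friday, Saturday, Sunday — none qualify.
Total: 33 + 0 = 33.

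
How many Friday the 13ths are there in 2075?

The 13th falls on a Friday when the month's 13th has weekday Fri.
Jan 13 is Sun; Feb 13 is Wed; Mar 13 is Wed; Apr 13 is Sat; May 13 is Mon; Jun 13 is Thu; Jul 13 is Sat; Aug 13 is Tue; Sep 13 is Fri ✓; Oct 13 is Sun; Nov 13 is Wed; Dec 13 is Fri ✓.
Friday the 13ths: Sep, Dec.

2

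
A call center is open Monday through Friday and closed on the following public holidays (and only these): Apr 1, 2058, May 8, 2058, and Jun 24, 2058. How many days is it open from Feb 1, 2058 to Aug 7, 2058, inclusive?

131 working days

Feb 1, 2058 is a Friday.
From Feb 1, 2058 to Aug 7, 2058 is 188 days inclusive.
188 = 7 × 26 + 6, so there are 26 full weeks plus 6 extra days.
Each full week contributes 5 weekdays (Mon–Fri): 26 × 5 = 130.
The 6 extra days are Friday, Saturday, Sunday, Monday, Tuesday, Wednesday — 4 of them qualify.
Total: 130 + 4 = 134.
Holidays: Apr 1, 2058 (Mon); May 8, 2058 (Wed); Jun 24, 2058 (Mon).
All 3 holidays fall on weekdays, so subtract 3.
Business days: 134 − 3 = 131.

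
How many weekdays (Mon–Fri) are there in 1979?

January 1, 1979 is a Monday.
The range spans 365 days (inclusive of both endpoints).
365 = 7 × 52 + 1, so there are 52 full weeks plus 1 extra day.
Each full week contributes 5 weekdays (Mon–Fri): 52 × 5 = 260.
The 1 extra day is Mon — 1 of them qualifies.
Total: 260 + 1 = 261.

261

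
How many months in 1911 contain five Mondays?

4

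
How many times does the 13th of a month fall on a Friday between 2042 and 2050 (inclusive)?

Friday-the-13ths by year:
2042: Jun
2043: Feb, Mar, Nov
2044: May
2045: Jan, Oct
2046: Apr, Jul
2047: Sep, Dec
2048: Mar, Nov
2049: Aug
2050: May

15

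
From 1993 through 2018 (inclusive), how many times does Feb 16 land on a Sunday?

Day of week of February 16 in each year:
1993: Tue, 1994: Wed, 1995: Thu, 1996: Fri, 1997: Sun ✓, 1998: Mon, 1999: Tue, 2000: Wed, 2001: Fri, 2002: Sat, 2003: Sun ✓, 2004: Mon, 2005: Wed, 2006: Thu, 2007: Fri, 2008: Sat, 2009: Mon, 2010: Tue, 2011: Wed, 2012: Thu, 2013: Sat, 2014: Sun ✓, 2015: Mon, 2016: Tue, 2017: Thu, 2018: Fri
Sundays: 1997, 2003, 2014.

3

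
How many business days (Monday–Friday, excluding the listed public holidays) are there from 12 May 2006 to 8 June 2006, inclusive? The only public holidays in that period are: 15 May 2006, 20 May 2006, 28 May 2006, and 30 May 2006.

18

12 May 2006 is a Friday.
That's 28 days from start to end, counting both.
28 = 7 × 4, so the span is exactly 4 full weeks.
Each full week contributes 5 weekdays (Mon–Fri): 4 × 5 = 20.
Holidays: 15 May 2006 (Mon); 20 May 2006 (Sat); 28 May 2006 (Sun); 30 May 2006 (Tue).
2 of the 4 holidays fall on weekdays; the rest are weekends and were already excluded.
Business days: 20 − 2 = 18.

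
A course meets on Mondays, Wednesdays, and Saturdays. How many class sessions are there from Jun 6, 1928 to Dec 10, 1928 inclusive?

81

Jun 6, 1928 is a Wednesday.
The range spans 188 days (inclusive of both endpoints).
188 = 7 × 26 + 6, so there are 26 full weeks plus 6 extra days.
Each full week contributes 3 days from the set (Mon, Wed, Sat): 26 × 3 = 78.
The 6 extra days are Wed, Thu, Fri, Sat, Sun, Mon — 3 of them qualify.
Total: 78 + 3 = 81.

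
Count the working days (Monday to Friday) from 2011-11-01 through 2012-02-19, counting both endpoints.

79

2011-11-01 is a Tuesday.
From 2011-11-01 to 2012-02-19 is 111 days inclusive.
111 = 7 × 15 + 6, so there are 15 full weeks plus 6 extra days.
Each full week contributes 5 weekdays (Mon–Fri): 15 × 5 = 75.
The 6 extra days are Tue, Wed, Thu, Fri, Sat, Sun — 4 of them qualify.
Total: 75 + 4 = 79.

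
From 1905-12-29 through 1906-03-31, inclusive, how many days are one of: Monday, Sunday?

1905-12-29 is a Friday.
That's 93 days from start to end, counting both.
93 = 7 × 13 + 2, so there are 13 full weeks plus 2 extra days.
Each full week contributes 2 days from the set (Mon, Sun): 13 × 2 = 26.
The 2 extra days are Fri, Sat — none qualify.
Total: 26 + 0 = 26.

26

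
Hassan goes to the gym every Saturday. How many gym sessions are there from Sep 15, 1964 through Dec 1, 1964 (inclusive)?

11

Sep 15, 1964 is a Tuesday.
From Sep 15, 1964 to Dec 1, 1964 is 78 days inclusive.
78 = 7 × 11 + 1, so there are 11 full weeks plus 1 extra day.
Each full week contributes one Saturday: 11 so far.
The 1 extra day is Tuesday — none qualify.
Total: 11 + 0 = 11.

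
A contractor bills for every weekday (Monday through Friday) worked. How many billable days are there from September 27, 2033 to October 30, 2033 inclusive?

September 27, 2033 is a Tuesday.
From September 27, 2033 to October 30, 2033 is 34 days inclusive.
34 = 7 × 4 + 6, so there are 4 full weeks plus 6 extra days.
Each full week contributes 5 weekdays (Mon–Fri): 4 × 5 = 20.
The 6 extra days are Tuesday, Wednesday, Thursday, Friday, Saturday, Sunday — 4 of them qualify.
Total: 20 + 4 = 24.

24 weekdays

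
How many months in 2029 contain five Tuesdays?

4

A month has five Tuesdays exactly when Tuesday falls within its first (length − 28) days.
Jan: 31 days, starts Mon → 5 of Mon, Tue, Wed ✓
Feb: 28 days, starts Thu → 5 of (none)
Mar: 31 days, starts Thu → 5 of Thu, Fri, Sat
Apr: 30 days, starts Sun → 5 of Sun, Mon
May: 31 days, starts Tue → 5 of Tue, Wed, Thu ✓
Jun: 30 days, starts Fri → 5 of Fri, Sat
Jul: 31 days, starts Sun → 5 of Sun, Mon, Tue ✓
Aug: 31 days, starts Wed → 5 of Wed, Thu, Fri
Sep: 30 days, starts Sat → 5 of Sat, Sun
Oct: 31 days, starts Mon → 5 of Mon, Tue, Wed ✓
Nov: 30 days, starts Thu → 5 of Thu, Fri
Dec: 31 days, starts Sat → 5 of Sat, Sun, Mon
Months with five Tuesdays: Jan, May, Jul, Oct.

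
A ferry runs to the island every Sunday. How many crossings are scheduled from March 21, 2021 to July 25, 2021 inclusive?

19 Sundays

March 21, 2021 is a Sunday.
That's 127 days from start to end, counting both.
127 = 7 × 18 + 1, so there are 18 full weeks plus 1 extra day.
Each full week contributes one Sunday: 18 so far.
The 1 extra day is Sun — 1 of them qualifies.
Total: 18 + 1 = 19.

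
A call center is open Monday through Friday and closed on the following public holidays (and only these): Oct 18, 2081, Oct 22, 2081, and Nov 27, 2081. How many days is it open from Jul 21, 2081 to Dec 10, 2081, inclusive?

Jul 21, 2081 is a Monday.
From Jul 21, 2081 to Dec 10, 2081 is 143 days inclusive.
143 = 7 × 20 + 3, so there are 20 full weeks plus 3 extra days.
Each full week contributes 5 weekdays (Mon–Fri): 20 × 5 = 100.
The 3 extra days are Monday, Tuesday, Wednesday — 3 of them qualify.
Total: 100 + 3 = 103.
Holidays: Oct 18, 2081 (Sat); Oct 22, 2081 (Wed); Nov 27, 2081 (Thu).
2 of the 3 holidays fall on weekdays; the rest are weekends and were already excluded.
Business days: 103 − 2 = 101.

101 working days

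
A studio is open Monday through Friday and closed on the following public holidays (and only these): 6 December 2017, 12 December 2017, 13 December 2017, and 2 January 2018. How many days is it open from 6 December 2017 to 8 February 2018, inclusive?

6 December 2017 is a Wednesday.
That's 65 days from start to end, counting both.
65 = 7 × 9 + 2, so there are 9 full weeks plus 2 extra days.
Each full week contributes 5 weekdays (Mon–Fri): 9 × 5 = 45.
The 2 extra days are Wed, Thu — 2 of them qualify.
Total: 45 + 2 = 47.
Holidays: 6 December 2017 (Wed); 12 December 2017 (Tue); 13 December 2017 (Wed); 2 January 2018 (Tue).
All 4 holidays fall on weekdays, so subtract 4.
Business days: 47 − 4 = 43.

43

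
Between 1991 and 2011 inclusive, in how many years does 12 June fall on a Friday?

3

Day of week of June 12 in each year:
1991: Wed, 1992: Fri ✓, 1993: Sat, 1994: Sun, 1995: Mon, 1996: Wed, 1997: Thu, 1998: Fri ✓, 1999: Sat, 2000: Mon, 2001: Tue, 2002: Wed, 2003: Thu, 2004: Sat, 2005: Sun, 2006: Mon, 2007: Tue, 2008: Thu, 2009: Fri ✓, 2010: Sat, 2011: Sun
Fridays: 1992, 1998, 2009.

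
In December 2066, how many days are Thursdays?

2066-12-01 is a Wednesday.
From 2066-12-01 to 2066-12-31 is 31 days inclusive.
31 = 7 × 4 + 3, so there are 4 full weeks plus 3 extra days.
Each full week contributes one Thursday: 4 so far.
The 3 extra days are Wednesday, Thursday, Friday — 1 of them qualifies.
Total: 4 + 1 = 5.

5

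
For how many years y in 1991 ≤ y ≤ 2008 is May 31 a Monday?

3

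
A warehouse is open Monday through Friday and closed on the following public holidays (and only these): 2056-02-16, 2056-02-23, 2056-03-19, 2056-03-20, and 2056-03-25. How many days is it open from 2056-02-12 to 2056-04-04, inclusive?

2056-02-12 is a Saturday.
The range spans 53 days (inclusive of both endpoints).
53 = 7 × 7 + 4, so there are 7 full weeks plus 4 extra days.
Each full week contributes 5 weekdays (Mon–Fri): 7 × 5 = 35.
The 4 extra days are Sat, Sun, Mon, Tue — 2 of them qualify.
Total: 35 + 2 = 37.
Holidays: 2056-02-16 (Wed); 2056-02-23 (Wed); 2056-03-19 (Sun); 2056-03-20 (Mon); 2056-03-25 (Sat).
3 of the 5 holidays fall on weekdays; the rest are weekends and were already excluded.
Business days: 37 − 3 = 34.

34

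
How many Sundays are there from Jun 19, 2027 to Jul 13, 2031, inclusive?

Jun 19, 2027 is a Saturday.
From Jun 19, 2027 to Jul 13, 2031 is 1486 days inclusive.
1486 = 7 × 212 + 2, so there are 212 full weeks plus 2 extra days.
Each full week contributes one Sunday: 212 so far.
The 2 extra days are Sat, Sun — 1 of them qualifies.
Total: 212 + 1 = 213.

213 Sundays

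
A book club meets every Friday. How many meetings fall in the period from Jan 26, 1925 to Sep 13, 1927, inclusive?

137 Fridays

Jan 26, 1925 is a Monday.
That's 961 days from start to end, counting both.
961 = 7 × 137 + 2, so there are 137 full weeks plus 2 extra days.
Each full week contributes one Friday: 137 so far.
The 2 extra days are Monday, Tuesday — none qualify.
Total: 137 + 0 = 137.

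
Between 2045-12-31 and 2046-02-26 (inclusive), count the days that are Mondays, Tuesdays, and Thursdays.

2045-12-31 is a Sunday.
From 2045-12-31 to 2046-02-26 is 58 days inclusive.
58 = 7 × 8 + 2, so there are 8 full weeks plus 2 extra days.
Each full week contributes 3 days from the set (Mon, Tue, Thu): 8 × 3 = 24.
The 2 extra days are Sun, Mon — 1 of them qualifies.
Total: 24 + 1 = 25.

25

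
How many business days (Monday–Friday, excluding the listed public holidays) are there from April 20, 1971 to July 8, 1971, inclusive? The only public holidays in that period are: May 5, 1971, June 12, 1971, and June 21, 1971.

April 20, 1971 is a Tuesday.
From April 20, 1971 to July 8, 1971 is 80 days inclusive.
80 = 7 × 11 + 3, so there are 11 full weeks plus 3 extra days.
Each full week contributes 5 weekdays (Mon–Fri): 11 × 5 = 55.
The 3 extra days are Tue, Wed, Thu — 3 of them qualify.
Total: 55 + 3 = 58.
Holidays: May 5, 1971 (Wed); June 12, 1971 (Sat); June 21, 1971 (Mon).
2 of the 3 holidays fall on weekdays; the rest are weekends and were already excluded.
Business days: 58 − 2 = 56.

56 business days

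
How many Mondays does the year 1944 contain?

52

Jan 1, 1944 is a Saturday.
That's 366 days from start to end, counting both.
366 = 7 × 52 + 2, so there are 52 full weeks plus 2 extra days.
Each full week contributes one Monday: 52 so far.
The 2 extra days are Saturday, Sunday — none qualify.
Total: 52 + 0 = 52.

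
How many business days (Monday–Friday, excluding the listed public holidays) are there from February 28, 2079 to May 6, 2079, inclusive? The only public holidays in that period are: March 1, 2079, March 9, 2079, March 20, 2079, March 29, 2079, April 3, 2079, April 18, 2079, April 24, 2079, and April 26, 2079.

41 business days

February 28, 2079 is a Tuesday.
That's 68 days from start to end, counting both.
68 = 7 × 9 + 5, so there are 9 full weeks plus 5 extra days.
Each full week contributes 5 weekdays (Mon–Fri): 9 × 5 = 45.
The 5 extra days are Tuesday, Wednesday, Thursday, Friday, Saturday — 4 of them qualify.
Total: 45 + 4 = 49.
Holidays: March 1, 2079 (Wed); March 9, 2079 (Thu); March 20, 2079 (Mon); March 29, 2079 (Wed); April 3, 2079 (Mon); April 18, 2079 (Tue); April 24, 2079 (Mon); April 26, 2079 (Wed).
All 8 holidays fall on weekdays, so subtract 8.
Business days: 49 − 8 = 41.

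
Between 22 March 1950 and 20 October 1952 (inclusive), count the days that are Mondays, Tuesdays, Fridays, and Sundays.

539

22 March 1950 is a Wednesday.
The range spans 944 days (inclusive of both endpoints).
944 = 7 × 134 + 6, so there are 134 full weeks plus 6 extra days.
Each full week contributes 4 days from the set (Mon, Tue, Fri, Sun): 134 × 4 = 536.
The 6 extra days are Wed, Thu, Fri, Sat, Sun, Mon — 3 of them qualify.
Total: 536 + 3 = 539.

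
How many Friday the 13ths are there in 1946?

The 13th falls on a Friday when the month's 13th has weekday Fri.
Jan 13 is Sun; Feb 13 is Wed; Mar 13 is Wed; Apr 13 is Sat; May 13 is Mon; Jun 13 is Thu; Jul 13 is Sat; Aug 13 is Tue; Sep 13 is Fri ✓; Oct 13 is Sun; Nov 13 is Wed; Dec 13 is Fri ✓.
Friday the 13ths: Sep, Dec.

2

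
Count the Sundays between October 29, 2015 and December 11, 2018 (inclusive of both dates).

163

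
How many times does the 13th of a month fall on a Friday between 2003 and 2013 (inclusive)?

Friday-the-13ths by year:
2003: Jun
2004: Feb, Aug
2005: May
2006: Jan, Oct
2007: Apr, Jul
2008: Jun
2009: Feb, Mar, Nov
2010: Aug
2011: May
2012: Jan, Apr, Jul
2013: Sep, Dec

19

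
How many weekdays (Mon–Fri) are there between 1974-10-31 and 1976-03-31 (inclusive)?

370

1974-10-31 is a Thursday.
The range spans 518 days (inclusive of both endpoints).
518 = 7 × 74, so the span is exactly 74 full weeks.
Each full week contributes 5 weekdays (Mon–Fri): 74 × 5 = 370.
Total: 370.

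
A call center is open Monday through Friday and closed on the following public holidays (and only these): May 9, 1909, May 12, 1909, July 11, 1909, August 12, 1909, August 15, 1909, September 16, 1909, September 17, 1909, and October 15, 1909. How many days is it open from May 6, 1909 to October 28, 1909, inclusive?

May 6, 1909 is a Thursday.
That's 176 days from start to end, counting both.
176 = 7 × 25 + 1, so there are 25 full weeks plus 1 extra day.
Each full week contributes 5 weekdays (Mon–Fri): 25 × 5 = 125.
The 1 extra day is Thu — 1 of them qualifies.
Total: 125 + 1 = 126.
Holidays: May 9, 1909 (Sun); May 12, 1909 (Wed); July 11, 1909 (Sun); August 12, 1909 (Thu); August 15, 1909 (Sun); September 16, 1909 (Thu); September 17, 1909 (Fri); October 15, 1909 (Fri).
5 of the 8 holidays fall on weekdays; the rest are weekends and were already excluded.
Business days: 126 − 5 = 121.

121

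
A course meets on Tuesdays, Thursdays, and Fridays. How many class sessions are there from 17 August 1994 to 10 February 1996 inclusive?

17 August 1994 is a Wednesday.
The range spans 543 days (inclusive of both endpoints).
543 = 7 × 77 + 4, so there are 77 full weeks plus 4 extra days.
Each full week contributes 3 days from the set (Tue, Thu, Fri): 77 × 3 = 231.
The 4 extra days are Wednesday, Thursday, Friday, Saturday — 2 of them qualify.
Total: 231 + 2 = 233.

233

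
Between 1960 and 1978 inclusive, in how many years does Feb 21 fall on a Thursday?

2

Day of week of February 21 in each year:
1960: Sun, 1961: Tue, 1962: Wed, 1963: Thu ✓, 1964: Fri, 1965: Sun, 1966: Mon, 1967: Tue, 1968: Wed, 1969: Fri, 1970: Sat, 1971: Sun, 1972: Mon, 1973: Wed, 1974: Thu ✓, 1975: Fri, 1976: Sat, 1977: Mon, 1978: Tue
Thursdays: 1963, 1974.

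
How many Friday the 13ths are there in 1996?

2

The 13th falls on a Friday when the month's 13th has weekday Fri.
Jan 13 is Sat; Feb 13 is Tue; Mar 13 is Wed; Apr 13 is Sat; May 13 is Mon; Jun 13 is Thu; Jul 13 is Sat; Aug 13 is Tue; Sep 13 is Fri ✓; Oct 13 is Sun; Nov 13 is Wed; Dec 13 is Fri ✓.
Friday the 13ths: Sep, Dec.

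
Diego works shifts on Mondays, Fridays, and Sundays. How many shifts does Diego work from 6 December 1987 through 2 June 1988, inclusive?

6 December 1987 is a Sunday.
From 6 December 1987 to 2 June 1988 is 180 days inclusive.
180 = 7 × 25 + 5, so there are 25 full weeks plus 5 extra days.
Each full week contributes 3 days from the set (Mon, Fri, Sun): 25 × 3 = 75.
The 5 extra days are Sun, Mon, Tue, Wed, Thu — 2 of them qualify.
Total: 75 + 2 = 77.

77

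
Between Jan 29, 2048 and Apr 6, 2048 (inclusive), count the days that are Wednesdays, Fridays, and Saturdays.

30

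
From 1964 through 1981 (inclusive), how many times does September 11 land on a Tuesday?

Day of week of September 11 in each year:
1964: Fri, 1965: Sat, 1966: Sun, 1967: Mon, 1968: Wed, 1969: Thu, 1970: Fri, 1971: Sat, 1972: Mon, 1973: Tue ✓, 1974: Wed, 1975: Thu, 1976: Sat, 1977: Sun, 1978: Mon, 1979: Tue ✓, 1980: Thu, 1981: Fri
Tuesdays: 1973, 1979.

2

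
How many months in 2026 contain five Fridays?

4

A month has five Fridays exactly when Friday falls within its first (length − 28) days.
Jan: 31 days, starts Thu → 5 of Thu, Fri, Sat ✓
Feb: 28 days, starts Sun → 5 of (none)
Mar: 31 days, starts Sun → 5 of Sun, Mon, Tue
Apr: 30 days, starts Wed → 5 of Wed, Thu
May: 31 days, starts Fri → 5 of Fri, Sat, Sun ✓
Jun: 30 days, starts Mon → 5 of Mon, Tue
Jul: 31 days, starts Wed → 5 of Wed, Thu, Fri ✓
Aug: 31 days, starts Sat → 5 of Sat, Sun, Mon
Sep: 30 days, starts Tue → 5 of Tue, Wed
Oct: 31 days, starts Thu → 5 of Thu, Fri, Sat ✓
Nov: 30 days, starts Sun → 5 of Sun, Mon
Dec: 31 days, starts Tue → 5 of Tue, Wed, Thu
Months with five Fridays: Jan, May, Jul, Oct.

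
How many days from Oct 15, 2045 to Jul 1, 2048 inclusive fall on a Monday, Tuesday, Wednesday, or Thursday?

567

Oct 15, 2045 is a Sunday.
That's 991 days from start to end, counting both.
991 = 7 × 141 + 4, so there are 141 full weeks plus 4 extra days.
Each full week contributes 4 days from the set (Mon, Tue, Wed, Thu): 141 × 4 = 564.
The 4 extra days are Sunday, Monday, Tuesday, Wednesday — 3 of them qualify.
Total: 564 + 3 = 567.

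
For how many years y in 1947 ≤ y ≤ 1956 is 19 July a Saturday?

2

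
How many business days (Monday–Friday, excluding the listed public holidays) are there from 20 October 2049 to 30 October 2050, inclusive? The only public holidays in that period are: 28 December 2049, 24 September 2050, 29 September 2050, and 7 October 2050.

20 October 2049 is a Wednesday.
The range spans 376 days (inclusive of both endpoints).
376 = 7 × 53 + 5, so there are 53 full weeks plus 5 extra days.
Each full week contributes 5 weekdays (Mon–Fri): 53 × 5 = 265.
The 5 extra days are Wednesday, Thursday, Friday, Saturday, Sunday — 3 of them qualify.
Total: 265 + 3 = 268.
Holidays: 28 December 2049 (Tue); 24 September 2050 (Sat); 29 September 2050 (Thu); 7 October 2050 (Fri).
3 of the 4 holidays fall on weekdays; the rest are weekends and were already excluded.
Business days: 268 − 3 = 265.

265 business days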